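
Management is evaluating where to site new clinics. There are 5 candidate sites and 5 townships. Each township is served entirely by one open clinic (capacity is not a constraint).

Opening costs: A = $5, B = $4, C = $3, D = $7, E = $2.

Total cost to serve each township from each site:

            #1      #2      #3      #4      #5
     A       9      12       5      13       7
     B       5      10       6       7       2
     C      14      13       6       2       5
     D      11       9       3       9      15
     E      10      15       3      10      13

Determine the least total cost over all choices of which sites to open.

For any fixed open set, each township goes to its cheapest open site; total = fixed + service.
{B, C, E}: #1→B 5, #2→B 10, #3→E 3, #4→C 2, #5→B 2. Service 22; fixed 9; total 31.
{B, C}: service 25 + fixed 7 = 32
{B, E}: #1→B 5, #2→B 10, #3→E 3, #4→B 7, #5→B 2. Service 27; fixed 6; total 33.
{A, B, C, D, E}: service 21 + fixed 21 = 42
No other subset beats 31.

Minimum total cost: 31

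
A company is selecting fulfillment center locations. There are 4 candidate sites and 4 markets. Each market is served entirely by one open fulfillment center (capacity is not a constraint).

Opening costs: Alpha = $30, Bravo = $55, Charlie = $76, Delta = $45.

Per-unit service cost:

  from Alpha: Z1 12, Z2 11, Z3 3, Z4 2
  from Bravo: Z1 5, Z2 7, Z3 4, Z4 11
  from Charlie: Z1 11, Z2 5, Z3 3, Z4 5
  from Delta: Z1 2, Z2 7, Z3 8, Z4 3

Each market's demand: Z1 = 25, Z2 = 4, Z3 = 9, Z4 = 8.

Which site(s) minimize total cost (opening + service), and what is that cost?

Open Alpha and Delta; minimum total cost 196.

For any fixed open set, each market goes to its cheapest open site; total = fixed + service.
{Alpha, Delta}: Z1→Delta 2·25=50, Z2→Delta 7·4=28, Z3→Alpha 3·9=27, Z4→Alpha 2·8=16. Service 121; fixed 75; total 196.
{Delta}: service 174 + fixed 45 = 219
{Bravo, Delta}: service 138 + fixed 100 = 238
{Alpha, Bravo, Charlie, Delta}: service 113 + fixed 206 = 319
No other subset beats 196.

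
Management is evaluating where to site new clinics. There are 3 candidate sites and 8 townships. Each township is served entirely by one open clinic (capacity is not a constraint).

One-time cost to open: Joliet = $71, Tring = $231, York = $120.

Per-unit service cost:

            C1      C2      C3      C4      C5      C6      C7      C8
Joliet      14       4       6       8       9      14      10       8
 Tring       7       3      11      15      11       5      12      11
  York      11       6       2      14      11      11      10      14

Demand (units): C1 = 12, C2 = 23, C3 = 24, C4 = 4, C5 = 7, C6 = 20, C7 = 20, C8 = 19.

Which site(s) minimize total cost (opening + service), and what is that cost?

Open Joliet and York; minimum total cost 1130.

For any fixed open set, each township goes to its cheapest open site; total = fixed + service.
{Joliet, York}: C1→York 11·12=132, C2→Joliet 4·23=92, C3→York 2·24=48, C4→Joliet 8·4=32, C5→Joliet 9·7=63, C6→York 11·20=220, C7→Joliet 10·20=200, C8→Joliet 8·19=152. Service 939; fixed 191; total 1130.
{Joliet, Tring}: service 844 + fixed 302 = 1146
{Joliet, Tring, York}: service 748 + fixed 422 = 1170
{Joliet}: service 1131 + fixed 71 = 1202
No other subset beats 1130.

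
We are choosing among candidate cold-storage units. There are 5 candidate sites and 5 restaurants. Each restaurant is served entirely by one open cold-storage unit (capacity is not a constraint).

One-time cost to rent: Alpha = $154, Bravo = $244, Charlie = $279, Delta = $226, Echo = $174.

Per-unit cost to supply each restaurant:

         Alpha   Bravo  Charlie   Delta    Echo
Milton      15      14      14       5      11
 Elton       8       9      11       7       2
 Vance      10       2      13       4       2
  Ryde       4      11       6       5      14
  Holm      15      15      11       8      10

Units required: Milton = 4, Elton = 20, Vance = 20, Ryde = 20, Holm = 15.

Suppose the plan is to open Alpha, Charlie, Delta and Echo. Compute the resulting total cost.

Each restaurant is assigned to its cheapest site among the open ones.
{Alpha, Charlie, Delta, Echo}: Milton→Delta 5·4=20, Elton→Echo 2·20=40, Vance→Echo 2·20=40, Ryde→Alpha 4·20=80, Holm→Delta 8·15=120. Service 300; fixed 833; total 1133.

Total cost: 1133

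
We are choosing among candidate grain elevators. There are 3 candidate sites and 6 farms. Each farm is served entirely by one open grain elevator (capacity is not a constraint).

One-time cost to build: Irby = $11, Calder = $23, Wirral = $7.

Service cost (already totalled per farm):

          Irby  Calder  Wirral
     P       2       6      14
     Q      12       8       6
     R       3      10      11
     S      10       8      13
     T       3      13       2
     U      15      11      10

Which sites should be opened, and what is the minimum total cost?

Open Irby and Wirral; minimum total cost 51.

For any fixed open set, each farm goes to its cheapest open site; total = fixed + service.
{Irby, Wirral}: P→Irby 2, Q→Wirral 6, R→Irby 3, S→Irby 10, T→Wirral 2, U→Wirral 10. Service 33; fixed 18; total 51.
{Irby}: service 45 + fixed 11 = 56
{Wirral}: P→Wirral 14, Q→Wirral 6, R→Wirral 11, S→Wirral 13, T→Wirral 2, U→Wirral 10. Service 56; fixed 7; total 63.
{Irby, Calder, Wirral}: P→Irby 2, Q→Wirral 6, R→Irby 3, S→Calder 8, T→Wirral 2, U→Wirral 10. Service 31; fixed 41; total 72.
No other subset beats 51.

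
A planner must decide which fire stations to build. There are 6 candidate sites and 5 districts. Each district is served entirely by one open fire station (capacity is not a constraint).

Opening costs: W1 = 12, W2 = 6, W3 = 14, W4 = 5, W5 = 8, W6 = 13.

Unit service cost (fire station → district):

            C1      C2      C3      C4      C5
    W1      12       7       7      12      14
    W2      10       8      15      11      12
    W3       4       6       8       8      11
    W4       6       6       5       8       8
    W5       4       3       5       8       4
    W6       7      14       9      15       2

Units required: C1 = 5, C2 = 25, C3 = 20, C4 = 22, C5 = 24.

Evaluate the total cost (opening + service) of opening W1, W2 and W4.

Total cost: 671

Each district is assigned to its cheapest site among the open ones.
{W1, W2, W4}: C1→W4 6·5=30, C2→W4 6·25=150, C3→W4 5·20=100, C4→W4 8·22=176, C5→W4 8·24=192. Service 648; fixed 23; total 671.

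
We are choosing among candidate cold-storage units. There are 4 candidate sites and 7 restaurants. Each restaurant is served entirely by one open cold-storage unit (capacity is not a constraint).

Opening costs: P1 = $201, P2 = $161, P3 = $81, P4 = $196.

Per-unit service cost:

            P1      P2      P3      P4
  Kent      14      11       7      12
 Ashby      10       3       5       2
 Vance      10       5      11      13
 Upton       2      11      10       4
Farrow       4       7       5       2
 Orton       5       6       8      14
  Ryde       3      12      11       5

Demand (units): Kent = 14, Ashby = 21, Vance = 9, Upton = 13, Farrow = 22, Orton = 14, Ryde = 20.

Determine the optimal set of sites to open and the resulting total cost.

For any fixed open set, each restaurant goes to its cheapest open site; total = fixed + service.
{P1, P3}: Kent→P3 7·14=98, Ashby→P3 5·21=105, Vance→P1 10·9=90, Upton→P1 2·13=26, Farrow→P1 4·22=88, Orton→P1 5·14=70, Ryde→P1 3·20=60. Service 537; fixed 282; total 819.
{P3, P4}: service 547 + fixed 277 = 824
{P1, P2}: service 506 + fixed 362 = 868
{P1, P2, P3, P4}: Kent→P3 7·14=98, Ashby→P4 2·21=42, Vance→P2 5·9=45, Upton→P1 2·13=26, Farrow→P4 2·22=44, Orton→P1 5·14=70, Ryde→P1 3·20=60. Service 385; fixed 639; total 1024.
No other subset beats 819.

Open P1 and P3; minimum total cost 819.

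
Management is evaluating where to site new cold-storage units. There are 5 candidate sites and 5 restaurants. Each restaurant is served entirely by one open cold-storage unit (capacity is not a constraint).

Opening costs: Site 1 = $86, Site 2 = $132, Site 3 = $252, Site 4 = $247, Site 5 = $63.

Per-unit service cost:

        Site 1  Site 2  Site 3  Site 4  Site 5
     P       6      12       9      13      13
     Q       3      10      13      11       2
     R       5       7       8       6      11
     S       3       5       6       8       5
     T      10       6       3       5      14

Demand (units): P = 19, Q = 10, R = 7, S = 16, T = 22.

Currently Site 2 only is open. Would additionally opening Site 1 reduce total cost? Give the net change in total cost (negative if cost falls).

Current service cost with {Site 2}: 589.
Adding Site 1: each restaurant re-picks its cheapest; new service cost 359, saving 230.
Extra fixed cost: 86. Net change = 86 − 230 = -144.
(Totals: 721 → 577.)

Yes — net change −144 (cost falls by 144).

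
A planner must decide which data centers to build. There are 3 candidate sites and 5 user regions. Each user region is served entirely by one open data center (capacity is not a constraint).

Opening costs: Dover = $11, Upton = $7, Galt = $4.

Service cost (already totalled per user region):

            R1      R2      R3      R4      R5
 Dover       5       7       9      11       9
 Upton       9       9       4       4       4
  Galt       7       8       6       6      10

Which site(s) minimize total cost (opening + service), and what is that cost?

Open Upton only; minimum total cost 37.

For any fixed open set, each user region goes to its cheapest open site; total = fixed + service.
{Upton}: R1→Upton 9, R2→Upton 9, R3→Upton 4, R4→Upton 4, R5→Upton 4. Service 30; fixed 7; total 37.
{Upton, Galt}: service 27 + fixed 11 = 38
{Galt}: R1→Galt 7, R2→Galt 8, R3→Galt 6, R4→Galt 6, R5→Galt 10. Service 37; fixed 4; total 41.
{Dover, Upton, Galt}: service 24 + fixed 22 = 46
(All 7 nonempty subsets were checked; Upton only is lowest.)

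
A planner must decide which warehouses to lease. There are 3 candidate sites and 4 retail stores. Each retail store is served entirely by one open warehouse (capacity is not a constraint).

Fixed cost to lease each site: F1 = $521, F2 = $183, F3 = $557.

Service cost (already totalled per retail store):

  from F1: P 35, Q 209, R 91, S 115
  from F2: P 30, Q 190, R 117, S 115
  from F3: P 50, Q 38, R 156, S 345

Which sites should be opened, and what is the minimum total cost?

Open F2 only; minimum total cost 635.

For any fixed open set, each retail store goes to its cheapest open site; total = fixed + service.
{F2}: P→F2 30, Q→F2 190, R→F2 117, S→F2 115. Service 452; fixed 183; total 635.
{F1}: service 450 + fixed 521 = 971
{F2, F3}: P→F2 30, Q→F3 38, R→F2 117, S→F2 115. Service 300; fixed 740; total 1040.
{F1, F2, F3}: service 274 + fixed 1261 = 1535
No other subset beats 635.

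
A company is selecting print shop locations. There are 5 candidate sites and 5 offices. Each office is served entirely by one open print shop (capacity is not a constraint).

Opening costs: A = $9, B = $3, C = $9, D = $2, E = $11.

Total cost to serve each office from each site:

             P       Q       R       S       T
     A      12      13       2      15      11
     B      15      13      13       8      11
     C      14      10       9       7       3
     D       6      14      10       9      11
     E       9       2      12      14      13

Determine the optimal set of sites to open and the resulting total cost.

Open C and D; minimum total cost 46.

For any fixed open set, each office goes to its cheapest open site; total = fixed + service.
{C, D}: P→D 6, Q→C 10, R→C 9, S→C 7, T→C 3. Service 35; fixed 11; total 46.
{A, C, D}: service 28 + fixed 20 = 48
{B, C, D}: service 35 + fixed 14 = 49
{A, B, C, D, E}: P→D 6, Q→E 2, R→A 2, S→C 7, T→C 3. Service 20; fixed 34; total 54.
No other subset beats 46.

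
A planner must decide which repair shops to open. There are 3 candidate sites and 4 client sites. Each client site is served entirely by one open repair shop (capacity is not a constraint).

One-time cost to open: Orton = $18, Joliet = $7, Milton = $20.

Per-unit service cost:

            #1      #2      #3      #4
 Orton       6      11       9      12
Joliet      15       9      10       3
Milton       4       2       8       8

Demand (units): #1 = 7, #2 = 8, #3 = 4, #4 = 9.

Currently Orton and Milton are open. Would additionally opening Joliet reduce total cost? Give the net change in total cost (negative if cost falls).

Yes — net change −38 (cost falls by 38).

Current service cost with {Orton, Milton}: 148.
Adding Joliet: each client site re-picks its cheapest; new service cost 103, saving 45.
Extra fixed cost: 7. Net change = 7 − 45 = -38.
(Totals: 186 → 148.)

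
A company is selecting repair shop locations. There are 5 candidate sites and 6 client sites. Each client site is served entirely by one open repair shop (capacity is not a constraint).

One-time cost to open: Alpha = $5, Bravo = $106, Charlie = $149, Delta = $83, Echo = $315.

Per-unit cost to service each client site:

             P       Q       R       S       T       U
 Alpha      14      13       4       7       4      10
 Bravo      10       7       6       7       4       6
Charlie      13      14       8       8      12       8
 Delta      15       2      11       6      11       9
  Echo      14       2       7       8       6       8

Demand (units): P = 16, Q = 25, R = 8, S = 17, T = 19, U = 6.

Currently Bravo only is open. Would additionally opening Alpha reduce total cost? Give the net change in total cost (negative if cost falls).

Yes — net change −11 (cost falls by 11).

Current service cost with {Bravo}: 614.
Adding Alpha: each client site re-picks its cheapest; new service cost 598, saving 16.
Extra fixed cost: 5. Net change = 5 − 16 = -11.
(Totals: 720 → 709.)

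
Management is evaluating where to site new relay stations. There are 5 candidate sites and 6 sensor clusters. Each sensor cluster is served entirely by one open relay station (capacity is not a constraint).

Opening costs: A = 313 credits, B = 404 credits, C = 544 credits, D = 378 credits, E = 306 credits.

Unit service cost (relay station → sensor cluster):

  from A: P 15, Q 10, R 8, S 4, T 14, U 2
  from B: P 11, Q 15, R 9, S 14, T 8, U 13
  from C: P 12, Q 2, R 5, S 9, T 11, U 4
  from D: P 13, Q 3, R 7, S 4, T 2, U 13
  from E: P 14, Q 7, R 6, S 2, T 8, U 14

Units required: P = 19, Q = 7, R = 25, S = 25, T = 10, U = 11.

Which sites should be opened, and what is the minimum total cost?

Open E only; minimum total cost 1055.

For any fixed open set, each sensor cluster goes to its cheapest open site; total = fixed + service.
{E}: P→E 14·19=266, Q→E 7·7=49, R→E 6·25=150, S→E 2·25=50, T→E 8·10=80, U→E 14·11=154. Service 749; fixed 306; total 1055.
{D}: service 706 + fixed 378 = 1084
{A}: P→A 15·19=285, Q→A 10·7=70, R→A 8·25=200, S→A 4·25=100, T→A 14·10=140, U→A 2·11=22. Service 817; fixed 313; total 1130.
{A, B, C, D, E}: P→B 11·19=209, Q→C 2·7=14, R→C 5·25=125, S→E 2·25=50, T→D 2·10=20, U→A 2·11=22. Service 440; fixed 1945; total 2385.
No other subset beats 1055.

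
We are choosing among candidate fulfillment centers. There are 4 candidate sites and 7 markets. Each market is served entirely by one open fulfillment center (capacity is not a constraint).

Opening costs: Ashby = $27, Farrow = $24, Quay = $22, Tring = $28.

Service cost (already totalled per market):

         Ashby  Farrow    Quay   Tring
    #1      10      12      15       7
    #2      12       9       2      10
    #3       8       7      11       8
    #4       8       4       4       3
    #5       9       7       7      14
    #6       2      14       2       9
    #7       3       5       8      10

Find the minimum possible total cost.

Minimum total cost: 71

For any fixed open set, each market goes to its cheapest open site; total = fixed + service.
{Quay}: #1→Quay 15, #2→Quay 2, #3→Quay 11, #4→Quay 4, #5→Quay 7, #6→Quay 2, #7→Quay 8. Service 49; fixed 22; total 71.
{Ashby}: service 52 + fixed 27 = 79
{Farrow}: service 58 + fixed 24 = 82
{Ashby, Farrow, Quay, Tring}: service 31 + fixed 101 = 132
(All 15 nonempty subsets were checked; Quay only is lowest.)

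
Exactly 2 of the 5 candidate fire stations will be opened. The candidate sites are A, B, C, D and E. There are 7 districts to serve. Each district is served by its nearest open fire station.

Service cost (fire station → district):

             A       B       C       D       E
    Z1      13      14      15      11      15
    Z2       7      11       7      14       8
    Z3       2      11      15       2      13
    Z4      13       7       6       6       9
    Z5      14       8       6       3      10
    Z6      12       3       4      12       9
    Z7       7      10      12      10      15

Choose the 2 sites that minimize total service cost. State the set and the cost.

With exactly 2 open, each district uses its cheapest among the chosen.
{C, D}: Z1→D 11, Z2→C 7, Z3→D 2, Z4→C 6, Z5→D 3, Z6→C 4, Z7→D 10. Service cost 43.
{A, C}: service cost 45
{B, D}: service cost 46
Among all 10 size-2 choices, {C, D} is lowest.

Choose C and D; total service cost 43.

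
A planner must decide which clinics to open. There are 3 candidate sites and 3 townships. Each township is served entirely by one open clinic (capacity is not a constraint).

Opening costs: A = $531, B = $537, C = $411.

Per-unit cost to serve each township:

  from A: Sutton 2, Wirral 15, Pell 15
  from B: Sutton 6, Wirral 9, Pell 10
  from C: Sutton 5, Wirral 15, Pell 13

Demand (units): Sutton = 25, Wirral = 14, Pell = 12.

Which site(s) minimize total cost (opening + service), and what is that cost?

For any fixed open set, each township goes to its cheapest open site; total = fixed + service.
{C}: Sutton→C 5·25=125, Wirral→C 15·14=210, Pell→C 13·12=156. Service 491; fixed 411; total 902.
{B}: Sutton→B 6·25=150, Wirral→B 9·14=126, Pell→B 10·12=120. Service 396; fixed 537; total 933.
{A}: Sutton→A 2·25=50, Wirral→A 15·14=210, Pell→A 15·12=180. Service 440; fixed 531; total 971.
{A, B, C}: service 296 + fixed 1479 = 1775
No other subset beats 902.

Open C only; minimum total cost 902.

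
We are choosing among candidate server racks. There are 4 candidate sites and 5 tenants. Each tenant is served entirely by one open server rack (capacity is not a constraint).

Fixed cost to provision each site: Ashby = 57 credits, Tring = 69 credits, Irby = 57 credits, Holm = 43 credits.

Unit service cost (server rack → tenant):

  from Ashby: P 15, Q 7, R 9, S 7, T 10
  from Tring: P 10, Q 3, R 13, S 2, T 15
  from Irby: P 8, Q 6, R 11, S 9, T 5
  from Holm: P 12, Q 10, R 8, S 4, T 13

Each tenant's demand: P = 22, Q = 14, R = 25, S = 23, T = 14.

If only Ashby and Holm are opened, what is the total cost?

Each tenant is assigned to its cheapest site among the open ones.
{Ashby, Holm}: P→Holm 12·22=264, Q→Ashby 7·14=98, R→Holm 8·25=200, S→Holm 4·23=92, T→Ashby 10·14=140. Service 794; fixed 100; total 894.

Total cost: 894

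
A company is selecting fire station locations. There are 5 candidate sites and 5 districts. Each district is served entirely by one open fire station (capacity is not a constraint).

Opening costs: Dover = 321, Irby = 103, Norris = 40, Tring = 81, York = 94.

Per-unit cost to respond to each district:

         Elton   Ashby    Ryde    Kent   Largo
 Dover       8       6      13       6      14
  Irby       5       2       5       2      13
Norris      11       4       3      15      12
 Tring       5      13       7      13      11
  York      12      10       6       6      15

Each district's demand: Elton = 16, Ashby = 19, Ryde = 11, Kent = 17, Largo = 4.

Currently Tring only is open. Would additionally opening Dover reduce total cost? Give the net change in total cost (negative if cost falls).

Current service cost with {Tring}: 669.
Adding Dover: each district re-picks its cheapest; new service cost 417, saving 252.
Extra fixed cost: 321. Net change = 321 − 252 = 69.
(Totals: 750 → 819.)

No — net change +69 (cost rises by 69).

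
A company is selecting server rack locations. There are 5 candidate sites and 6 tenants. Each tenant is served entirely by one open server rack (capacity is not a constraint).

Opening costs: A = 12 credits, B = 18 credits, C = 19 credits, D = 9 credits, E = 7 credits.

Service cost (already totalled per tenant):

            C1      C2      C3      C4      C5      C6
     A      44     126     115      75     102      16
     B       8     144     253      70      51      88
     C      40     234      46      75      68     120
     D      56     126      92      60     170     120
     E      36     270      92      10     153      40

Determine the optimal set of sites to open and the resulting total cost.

For any fixed open set, each tenant goes to its cheapest open site; total = fixed + service.
{A, B, C, E}: C1→B 8, C2→A 126, C3→C 46, C4→E 10, C5→B 51, C6→A 16. Service 257; fixed 56; total 313.
{A, B, C, D, E}: service 257 + fixed 65 = 322
{B, C, D, E}: service 281 + fixed 53 = 334
{E}: C1→E 36, C2→E 270, C3→E 92, C4→E 10, C5→E 153, C6→E 40. Service 601; fixed 7; total 608.
No other subset beats 313.

Open A, B, C and E; minimum total cost 313.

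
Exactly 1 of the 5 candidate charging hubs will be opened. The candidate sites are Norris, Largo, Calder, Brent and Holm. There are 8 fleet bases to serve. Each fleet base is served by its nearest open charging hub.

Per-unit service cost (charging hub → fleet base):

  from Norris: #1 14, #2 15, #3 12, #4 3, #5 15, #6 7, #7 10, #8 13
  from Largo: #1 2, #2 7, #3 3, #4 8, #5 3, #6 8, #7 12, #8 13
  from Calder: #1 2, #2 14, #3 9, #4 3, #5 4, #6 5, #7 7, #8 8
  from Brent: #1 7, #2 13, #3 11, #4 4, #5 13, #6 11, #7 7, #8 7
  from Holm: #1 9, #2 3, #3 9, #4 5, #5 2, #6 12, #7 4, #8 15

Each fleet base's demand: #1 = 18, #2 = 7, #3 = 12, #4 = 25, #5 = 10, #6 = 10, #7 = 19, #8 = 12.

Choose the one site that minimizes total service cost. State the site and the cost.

Choose Calder only; total service cost 636.

With exactly 1 open, each fleet base uses its cheapest among the chosen.
{Calder}: #1→Calder 2·18=36, #2→Calder 14·7=98, #3→Calder 9·12=108, #4→Calder 3·25=75, #5→Calder 4·10=40, #6→Calder 5·10=50, #7→Calder 7·19=133, #8→Calder 8·12=96. Service cost 636.
{Holm}: service cost 812
{Largo}: service cost 815
Among all 5 size-1 choices, {Calder} is lowest.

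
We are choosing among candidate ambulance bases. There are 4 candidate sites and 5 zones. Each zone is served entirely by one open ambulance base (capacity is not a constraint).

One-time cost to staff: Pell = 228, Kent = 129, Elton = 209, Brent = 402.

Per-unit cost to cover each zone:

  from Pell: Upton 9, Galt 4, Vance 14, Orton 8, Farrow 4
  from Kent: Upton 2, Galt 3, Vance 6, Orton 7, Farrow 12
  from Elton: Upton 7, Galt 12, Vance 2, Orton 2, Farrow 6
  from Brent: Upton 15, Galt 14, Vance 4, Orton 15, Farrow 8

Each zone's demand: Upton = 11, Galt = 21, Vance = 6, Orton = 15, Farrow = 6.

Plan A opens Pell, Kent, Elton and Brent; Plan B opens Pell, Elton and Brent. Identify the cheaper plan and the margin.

Plan B is cheaper by 53.

Plan A: {Pell, Kent, Elton, Brent}: Upton→Kent 2·11=22, Galt→Kent 3·21=63, Vance→Elton 2·6=12, Orton→Elton 2·15=30, Farrow→Pell 4·6=24. Service 151; fixed 968; total 1119.
Plan B: {Pell, Elton, Brent}: Upton→Elton 7·11=77, Galt→Pell 4·21=84, Vance→Elton 2·6=12, Orton→Elton 2·15=30, Farrow→Pell 4·6=24. Service 227; fixed 839; total 1066.
Difference: |1119 − 1066| = 53.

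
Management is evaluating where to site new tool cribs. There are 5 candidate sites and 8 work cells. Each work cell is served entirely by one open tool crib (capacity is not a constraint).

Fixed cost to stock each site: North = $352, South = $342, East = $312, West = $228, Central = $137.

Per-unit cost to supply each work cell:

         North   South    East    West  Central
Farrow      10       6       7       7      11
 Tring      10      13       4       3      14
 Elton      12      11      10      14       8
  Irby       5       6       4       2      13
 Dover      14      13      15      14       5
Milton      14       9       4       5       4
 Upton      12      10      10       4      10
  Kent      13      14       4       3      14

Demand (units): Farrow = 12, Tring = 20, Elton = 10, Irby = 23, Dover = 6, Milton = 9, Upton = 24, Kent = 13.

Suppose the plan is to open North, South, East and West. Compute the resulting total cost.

Each work cell is assigned to its cheapest site among the open ones.
{North, South, East, West}: Farrow→South 6·12=72, Tring→West 3·20=60, Elton→East 10·10=100, Irby→West 2·23=46, Dover→South 13·6=78, Milton→East 4·9=36, Upton→West 4·24=96, Kent→West 3·13=39. Service 527; fixed 1234; total 1761.

Total cost: 1761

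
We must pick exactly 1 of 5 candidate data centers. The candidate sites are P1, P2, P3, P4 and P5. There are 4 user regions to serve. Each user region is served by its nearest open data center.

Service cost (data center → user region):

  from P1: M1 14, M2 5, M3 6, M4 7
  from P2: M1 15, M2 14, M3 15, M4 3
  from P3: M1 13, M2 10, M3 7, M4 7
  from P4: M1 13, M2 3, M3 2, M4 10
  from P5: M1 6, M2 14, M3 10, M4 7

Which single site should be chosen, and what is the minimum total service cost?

Choose P4 only; total service cost 28.

With exactly 1 open, each user region uses its cheapest among the chosen.
{P4}: M1→P4 13, M2→P4 3, M3→P4 2, M4→P4 10. Service cost 28.
{P1}: service cost 32
{P3}: service cost 37
Among all 5 size-1 choices, {P4} is lowest.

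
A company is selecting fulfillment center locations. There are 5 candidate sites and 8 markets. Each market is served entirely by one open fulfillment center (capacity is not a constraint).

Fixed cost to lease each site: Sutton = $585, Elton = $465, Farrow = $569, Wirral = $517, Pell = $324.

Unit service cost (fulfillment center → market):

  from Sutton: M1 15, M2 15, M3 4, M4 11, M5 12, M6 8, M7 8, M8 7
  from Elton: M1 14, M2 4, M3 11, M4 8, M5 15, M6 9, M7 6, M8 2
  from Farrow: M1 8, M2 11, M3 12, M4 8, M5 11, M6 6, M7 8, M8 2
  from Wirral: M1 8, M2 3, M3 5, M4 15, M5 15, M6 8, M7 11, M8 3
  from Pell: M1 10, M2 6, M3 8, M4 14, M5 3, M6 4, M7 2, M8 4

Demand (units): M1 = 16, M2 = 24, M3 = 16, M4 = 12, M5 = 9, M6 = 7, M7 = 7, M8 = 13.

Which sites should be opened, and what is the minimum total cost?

For any fixed open set, each market goes to its cheapest open site; total = fixed + service.
{Pell}: M1→Pell 10·16=160, M2→Pell 6·24=144, M3→Pell 8·16=128, M4→Pell 14·12=168, M5→Pell 3·9=27, M6→Pell 4·7=28, M7→Pell 2·7=14, M8→Pell 4·13=52. Service 721; fixed 324; total 1045.
{Wirral}: M1→Wirral 8·16=128, M2→Wirral 3·24=72, M3→Wirral 5·16=80, M4→Wirral 15·12=180, M5→Wirral 15·9=135, M6→Wirral 8·7=56, M7→Wirral 11·7=77, M8→Wirral 3·13=39. Service 767; fixed 517; total 1284.
{Elton}: M1→Elton 14·16=224, M2→Elton 4·24=96, M3→Elton 11·16=176, M4→Elton 8·12=96, M5→Elton 15·9=135, M6→Elton 9·7=63, M7→Elton 6·7=42, M8→Elton 2·13=26. Service 858; fixed 465; total 1323.
{Sutton, Elton, Farrow, Wirral, Pell}: service 455 + fixed 2460 = 2915
No other subset beats 1045.

Open Pell only; minimum total cost 1045.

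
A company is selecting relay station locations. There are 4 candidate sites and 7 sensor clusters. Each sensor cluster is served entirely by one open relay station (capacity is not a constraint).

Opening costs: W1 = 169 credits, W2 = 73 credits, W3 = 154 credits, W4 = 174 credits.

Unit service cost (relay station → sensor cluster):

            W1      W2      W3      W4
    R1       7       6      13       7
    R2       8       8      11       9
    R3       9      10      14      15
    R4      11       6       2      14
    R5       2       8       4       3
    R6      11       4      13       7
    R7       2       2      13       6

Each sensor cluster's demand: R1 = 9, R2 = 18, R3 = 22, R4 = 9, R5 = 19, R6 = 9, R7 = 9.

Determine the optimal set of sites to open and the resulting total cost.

Open W2 only; minimum total cost 751.

For any fixed open set, each sensor cluster goes to its cheapest open site; total = fixed + service.
{W2}: R1→W2 6·9=54, R2→W2 8·18=144, R3→W2 10·22=220, R4→W2 6·9=54, R5→W2 8·19=152, R6→W2 4·9=36, R7→W2 2·9=18. Service 678; fixed 73; total 751.
{W1, W2}: service 542 + fixed 242 = 784
{W2, W3}: service 566 + fixed 227 = 793
{W1, W2, W3, W4}: R1→W2 6·9=54, R2→W1 8·18=144, R3→W1 9·22=198, R4→W3 2·9=18, R5→W1 2·19=38, R6→W2 4·9=36, R7→W1 2·9=18. Service 506; fixed 570; total 1076.
No other subset beats 751.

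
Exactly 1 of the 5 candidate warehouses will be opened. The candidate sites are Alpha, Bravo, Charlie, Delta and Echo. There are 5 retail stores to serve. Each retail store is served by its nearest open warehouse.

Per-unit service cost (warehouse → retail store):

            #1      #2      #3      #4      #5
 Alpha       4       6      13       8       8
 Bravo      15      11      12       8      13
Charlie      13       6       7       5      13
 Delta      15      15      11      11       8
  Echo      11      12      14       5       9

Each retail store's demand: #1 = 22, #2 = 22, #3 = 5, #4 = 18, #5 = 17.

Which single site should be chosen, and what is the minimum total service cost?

Choose Alpha only; total service cost 565.

With exactly 1 open, each retail store uses its cheapest among the chosen.
{Alpha}: #1→Alpha 4·22=88, #2→Alpha 6·22=132, #3→Alpha 13·5=65, #4→Alpha 8·18=144, #5→Alpha 8·17=136. Service cost 565.
{Charlie}: service cost 764
{Echo}: service cost 819
Among all 5 size-1 choices, {Alpha} is lowest.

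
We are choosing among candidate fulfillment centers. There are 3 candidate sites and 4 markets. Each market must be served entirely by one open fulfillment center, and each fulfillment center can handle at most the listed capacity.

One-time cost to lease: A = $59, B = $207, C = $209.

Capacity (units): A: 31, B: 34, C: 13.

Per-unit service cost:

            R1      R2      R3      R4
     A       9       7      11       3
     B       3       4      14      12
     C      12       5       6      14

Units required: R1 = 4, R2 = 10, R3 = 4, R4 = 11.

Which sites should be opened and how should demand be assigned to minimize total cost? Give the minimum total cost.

Open {A}: R1→A 9·4=36, R2→A 7·10=70, R3→A 11·4=44, R4→A 3·11=33.
Loads: A carries 29/31. Service 183; fixed 59; total 242.
Next best feasible plan costs 395.

Minimum total cost: 242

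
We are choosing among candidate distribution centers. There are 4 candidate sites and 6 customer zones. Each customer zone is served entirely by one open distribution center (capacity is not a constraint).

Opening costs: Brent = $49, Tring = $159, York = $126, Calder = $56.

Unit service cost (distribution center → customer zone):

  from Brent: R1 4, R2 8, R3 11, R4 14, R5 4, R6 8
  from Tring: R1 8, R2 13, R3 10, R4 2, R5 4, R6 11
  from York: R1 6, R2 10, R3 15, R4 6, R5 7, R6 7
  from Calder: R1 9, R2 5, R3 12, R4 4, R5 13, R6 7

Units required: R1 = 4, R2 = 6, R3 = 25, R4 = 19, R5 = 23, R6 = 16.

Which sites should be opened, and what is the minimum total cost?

For any fixed open set, each customer zone goes to its cheapest open site; total = fixed + service.
{Brent, Calder}: R1→Brent 4·4=16, R2→Calder 5·6=30, R3→Brent 11·25=275, R4→Calder 4·19=76, R5→Brent 4·23=92, R6→Calder 7·16=112. Service 601; fixed 105; total 706.
{Tring, Calder}: service 554 + fixed 215 = 769
{Brent, Tring}: service 572 + fixed 208 = 780
{Brent, Tring, York, Calder}: service 538 + fixed 390 = 928
No other subset beats 706.

Open Brent and Calder; minimum total cost 706.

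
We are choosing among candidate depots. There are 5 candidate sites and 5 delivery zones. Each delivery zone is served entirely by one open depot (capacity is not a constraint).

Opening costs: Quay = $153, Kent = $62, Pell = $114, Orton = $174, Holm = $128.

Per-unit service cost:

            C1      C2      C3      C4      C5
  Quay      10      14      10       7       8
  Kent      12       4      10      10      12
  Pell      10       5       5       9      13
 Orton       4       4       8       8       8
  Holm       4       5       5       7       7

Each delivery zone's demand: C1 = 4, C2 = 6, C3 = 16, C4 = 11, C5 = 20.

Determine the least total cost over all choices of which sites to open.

For any fixed open set, each delivery zone goes to its cheapest open site; total = fixed + service.
{Holm}: C1→Holm 4·4=16, C2→Holm 5·6=30, C3→Holm 5·16=80, C4→Holm 7·11=77, C5→Holm 7·20=140. Service 343; fixed 128; total 471.
{Kent, Holm}: service 337 + fixed 190 = 527
{Pell, Holm}: C1→Holm 4·4=16, C2→Pell 5·6=30, C3→Pell 5·16=80, C4→Holm 7·11=77, C5→Holm 7·20=140. Service 343; fixed 242; total 585.
{Quay, Kent, Pell, Orton, Holm}: service 337 + fixed 631 = 968
No other subset beats 471.

Minimum total cost: 471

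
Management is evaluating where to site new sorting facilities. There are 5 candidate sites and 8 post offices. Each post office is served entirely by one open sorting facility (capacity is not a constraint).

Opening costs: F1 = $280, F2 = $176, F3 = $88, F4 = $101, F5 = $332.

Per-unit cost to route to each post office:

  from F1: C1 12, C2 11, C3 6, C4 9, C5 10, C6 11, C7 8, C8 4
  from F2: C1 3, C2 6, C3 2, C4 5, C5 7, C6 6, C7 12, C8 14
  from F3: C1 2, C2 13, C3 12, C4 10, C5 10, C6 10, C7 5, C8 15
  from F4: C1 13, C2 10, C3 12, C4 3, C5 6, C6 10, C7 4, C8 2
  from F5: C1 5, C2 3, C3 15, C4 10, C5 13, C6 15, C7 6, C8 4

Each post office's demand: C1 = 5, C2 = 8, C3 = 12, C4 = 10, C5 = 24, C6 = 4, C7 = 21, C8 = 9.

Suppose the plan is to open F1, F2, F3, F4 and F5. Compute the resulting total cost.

Each post office is assigned to its cheapest site among the open ones.
{F1, F2, F3, F4, F5}: C1→F3 2·5=10, C2→F5 3·8=24, C3→F2 2·12=24, C4→F4 3·10=30, C5→F4 6·24=144, C6→F2 6·4=24, C7→F4 4·21=84, C8→F4 2·9=18. Service 358; fixed 977; total 1335.

Total cost: 1335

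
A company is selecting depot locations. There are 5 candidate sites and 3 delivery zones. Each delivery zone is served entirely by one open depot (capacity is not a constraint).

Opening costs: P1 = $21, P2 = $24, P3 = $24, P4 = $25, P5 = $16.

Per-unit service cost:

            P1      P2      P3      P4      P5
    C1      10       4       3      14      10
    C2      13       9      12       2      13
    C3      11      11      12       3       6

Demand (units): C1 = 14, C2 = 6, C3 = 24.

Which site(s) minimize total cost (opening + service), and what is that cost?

Open P3 and P4; minimum total cost 175.

For any fixed open set, each delivery zone goes to its cheapest open site; total = fixed + service.
{P3, P4}: C1→P3 3·14=42, C2→P4 2·6=12, C3→P4 3·24=72. Service 126; fixed 49; total 175.
{P2, P4}: service 140 + fixed 49 = 189
{P3, P4, P5}: service 126 + fixed 65 = 191
{P1, P2, P3, P4, P5}: service 126 + fixed 110 = 236
No other subset beats 175.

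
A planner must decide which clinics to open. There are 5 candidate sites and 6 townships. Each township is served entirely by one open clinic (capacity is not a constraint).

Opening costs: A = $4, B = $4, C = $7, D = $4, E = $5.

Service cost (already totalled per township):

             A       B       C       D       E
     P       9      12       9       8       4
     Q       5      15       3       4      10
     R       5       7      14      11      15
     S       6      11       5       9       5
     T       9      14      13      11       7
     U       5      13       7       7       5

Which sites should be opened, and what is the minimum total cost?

For any fixed open set, each township goes to its cheapest open site; total = fixed + service.
{A, E}: P→E 4, Q→A 5, R→A 5, S→E 5, T→E 7, U→A 5. Service 31; fixed 9; total 40.
{A}: service 39 + fixed 4 = 43
{A, D, E}: service 30 + fixed 13 = 43
{A, B, C, D, E}: P→E 4, Q→C 3, R→A 5, S→C 5, T→E 7, U→A 5. Service 29; fixed 24; total 53.
No other subset beats 40.

Open A and E; minimum total cost 40.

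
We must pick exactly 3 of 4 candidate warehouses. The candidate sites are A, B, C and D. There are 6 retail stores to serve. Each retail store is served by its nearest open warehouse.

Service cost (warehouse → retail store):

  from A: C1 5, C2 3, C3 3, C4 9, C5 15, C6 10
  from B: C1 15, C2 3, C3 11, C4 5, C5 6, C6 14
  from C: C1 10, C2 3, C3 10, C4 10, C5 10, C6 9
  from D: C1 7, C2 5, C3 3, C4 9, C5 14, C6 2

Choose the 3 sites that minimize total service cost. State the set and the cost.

With exactly 3 open, each retail store uses its cheapest among the chosen.
{A, B, D}: C1→A 5, C2→A 3, C3→A 3, C4→B 5, C5→B 6, C6→D 2. Service cost 24.
{B, C, D}: service cost 26
{A, B, C}: service cost 31
Among all 4 size-3 choices, {A, B, D} is lowest.

Choose A, B and D; total service cost 24.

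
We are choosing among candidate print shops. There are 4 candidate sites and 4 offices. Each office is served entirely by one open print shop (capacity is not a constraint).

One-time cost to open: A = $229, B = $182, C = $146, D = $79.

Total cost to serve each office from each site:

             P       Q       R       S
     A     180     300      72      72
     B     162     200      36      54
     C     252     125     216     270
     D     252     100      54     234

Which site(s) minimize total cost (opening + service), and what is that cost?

For any fixed open set, each office goes to its cheapest open site; total = fixed + service.
{B, D}: P→B 162, Q→D 100, R→B 36, S→B 54. Service 352; fixed 261; total 613.
{B}: P→B 162, Q→B 200, R→B 36, S→B 54. Service 452; fixed 182; total 634.
{B, C}: P→B 162, Q→C 125, R→B 36, S→B 54. Service 377; fixed 328; total 705.
{A, B, C, D}: service 352 + fixed 636 = 988
(All 15 nonempty subsets were checked; B and D is lowest.)

Open B and D; minimum total cost 613.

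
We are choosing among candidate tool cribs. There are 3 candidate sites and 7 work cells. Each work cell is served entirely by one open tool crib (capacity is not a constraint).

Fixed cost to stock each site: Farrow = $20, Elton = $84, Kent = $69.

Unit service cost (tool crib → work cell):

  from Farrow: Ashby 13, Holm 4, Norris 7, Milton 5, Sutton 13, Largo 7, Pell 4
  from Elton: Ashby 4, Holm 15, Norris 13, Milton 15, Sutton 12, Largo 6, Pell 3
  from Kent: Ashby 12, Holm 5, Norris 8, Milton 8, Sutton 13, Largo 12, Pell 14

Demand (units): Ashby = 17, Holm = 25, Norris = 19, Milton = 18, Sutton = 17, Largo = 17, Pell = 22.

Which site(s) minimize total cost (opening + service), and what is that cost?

Open Farrow and Elton; minimum total cost 867.

For any fixed open set, each work cell goes to its cheapest open site; total = fixed + service.
{Farrow, Elton}: Ashby→Elton 4·17=68, Holm→Farrow 4·25=100, Norris→Farrow 7·19=133, Milton→Farrow 5·18=90, Sutton→Elton 12·17=204, Largo→Elton 6·17=102, Pell→Elton 3·22=66. Service 763; fixed 104; total 867.
{Farrow, Elton, Kent}: service 763 + fixed 173 = 936
{Farrow}: Ashby→Farrow 13·17=221, Holm→Farrow 4·25=100, Norris→Farrow 7·19=133, Milton→Farrow 5·18=90, Sutton→Farrow 13·17=221, Largo→Farrow 7·17=119, Pell→Farrow 4·22=88. Service 972; fixed 20; total 992.
No other subset beats 867.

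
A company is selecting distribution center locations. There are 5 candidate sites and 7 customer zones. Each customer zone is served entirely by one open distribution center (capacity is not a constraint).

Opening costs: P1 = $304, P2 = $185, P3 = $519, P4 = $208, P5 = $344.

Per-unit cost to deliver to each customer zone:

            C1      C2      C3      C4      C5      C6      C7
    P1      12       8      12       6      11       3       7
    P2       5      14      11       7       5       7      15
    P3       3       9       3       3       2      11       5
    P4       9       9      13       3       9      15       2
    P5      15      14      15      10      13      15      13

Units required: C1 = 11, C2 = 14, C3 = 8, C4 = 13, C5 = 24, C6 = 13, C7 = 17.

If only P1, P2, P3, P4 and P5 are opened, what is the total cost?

Total cost: 1889

Each customer zone is assigned to its cheapest site among the open ones.
{P1, P2, P3, P4, P5}: C1→P3 3·11=33, C2→P1 8·14=112, C3→P3 3·8=24, C4→P3 3·13=39, C5→P3 2·24=48, C6→P1 3·13=39, C7→P4 2·17=34. Service 329; fixed 1560; total 1889.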